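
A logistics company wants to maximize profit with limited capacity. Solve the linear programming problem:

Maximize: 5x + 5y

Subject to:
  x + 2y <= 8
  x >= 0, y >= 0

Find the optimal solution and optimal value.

The feasible region has vertices at [(0, 0), (8, 0), (0, 4)].
Checking objective 5x + 5y at each vertex:
  (0, 0): 5*0 + 5*0 = 0
  (8, 0): 5*8 + 5*0 = 40
  (0, 4): 5*0 + 5*4 = 20
Maximum is 40 at (8, 0).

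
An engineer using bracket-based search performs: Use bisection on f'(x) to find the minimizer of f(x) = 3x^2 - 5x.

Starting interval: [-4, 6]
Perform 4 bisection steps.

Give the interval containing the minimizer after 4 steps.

Finding critical point of f(x) = 3x^2 - 5x using bisection on f'(x) = 6x + -5.
f'(x) = 0 when x = 5/6.
Starting interval: [-4, 6]
Step 1: mid = 1, f'(mid) = 1, new interval = [-4, 1]
Step 2: mid = -3/2, f'(mid) = -14, new interval = [-3/2, 1]
Step 3: mid = -1/4, f'(mid) = -13/2, new interval = [-1/4, 1]
Step 4: mid = 3/8, f'(mid) = -11/4, new interval = [3/8, 1]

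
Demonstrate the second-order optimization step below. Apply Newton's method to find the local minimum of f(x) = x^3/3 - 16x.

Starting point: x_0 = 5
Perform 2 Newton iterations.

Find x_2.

f(x) = x^3/3 - 16x
f'(x) = x^2 - 16, f''(x) = 2x
Newton update: x_{n+1} = x_n - (x_n^2 - 16)/(2*x_n)
Step 1: x_0 = 5, f'=9, f''=10, x_1 = 41/10
Step 2: x_1 = 41/10, f'=81/100, f''=41/5, x_2 = 3281/820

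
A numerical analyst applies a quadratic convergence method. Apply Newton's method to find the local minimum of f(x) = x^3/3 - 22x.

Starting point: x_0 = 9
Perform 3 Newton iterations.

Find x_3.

f(x) = x^3/3 - 22x
f'(x) = x^2 - 22, f''(x) = 2x
Newton update: x_{n+1} = x_n - (x_n^2 - 22)/(2*x_n)
Step 1: x_0 = 9, f'=59, f''=18, x_1 = 103/18
Step 2: x_1 = 103/18, f'=3481/324, f''=103/9, x_2 = 17737/3708
Step 3: x_2 = 17737/3708, f'=12117361/13749264, f''=17737/1854, x_3 = 617084977/131537592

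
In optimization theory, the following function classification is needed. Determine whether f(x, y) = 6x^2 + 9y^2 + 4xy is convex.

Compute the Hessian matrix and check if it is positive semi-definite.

f(x,y) = 6x^2 + 9y^2 + 4xy
Hessian H = [[12, 4], [4, 18]]
trace(H) = 30, det(H) = 200
Eigenvalues: (30 +/- sqrt(100)) / 2 = 20, 10
Since both eigenvalues > 0, f is convex.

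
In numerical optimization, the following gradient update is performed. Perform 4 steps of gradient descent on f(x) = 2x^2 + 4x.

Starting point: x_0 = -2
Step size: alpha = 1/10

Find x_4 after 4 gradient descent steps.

f(x) = 2x^2 + 4x, f'(x) = 4x + (4)
Step 1: f'(-2) = -4, x_1 = -2 - 1/10 * -4 = -8/5
Step 2: f'(-8/5) = -12/5, x_2 = -8/5 - 1/10 * -12/5 = -34/25
Step 3: f'(-34/25) = -36/25, x_3 = -34/25 - 1/10 * -36/25 = -152/125
Step 4: f'(-152/125) = -108/125, x_4 = -152/125 - 1/10 * -108/125 = -706/625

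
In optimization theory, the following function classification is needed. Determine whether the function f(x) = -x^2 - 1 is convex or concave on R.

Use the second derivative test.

f(x) = -x^2 - 1
f'(x) = -2x + 0
f''(x) = -2
Since f''(x) = -2 < 0 for all x, f is concave on R.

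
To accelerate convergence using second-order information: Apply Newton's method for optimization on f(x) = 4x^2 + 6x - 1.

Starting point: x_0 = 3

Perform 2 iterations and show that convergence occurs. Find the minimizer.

f(x) = 4x^2 + 6x - 1, f'(x) = 8x + (6), f''(x) = 8
Step 1: f'(3) = 30, x_1 = 3 - 30/8 = -3/4
Step 2: f'(-3/4) = 0, x_2 = -3/4 (converged)
Newton's method converges in 1 step for quadratics.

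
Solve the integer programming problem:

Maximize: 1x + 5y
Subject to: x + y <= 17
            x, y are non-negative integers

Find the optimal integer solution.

Objective: 1x + 5y, constraint: x + y <= 17
Coefficient of y is 5 > coefficient of x is 1, so allocate the entire budget to y.
Optimal: x = 0, y = 17, value = 85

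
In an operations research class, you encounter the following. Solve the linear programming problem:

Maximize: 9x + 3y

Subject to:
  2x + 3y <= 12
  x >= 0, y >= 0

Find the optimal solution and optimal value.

The feasible region has vertices at [(0, 0), (6, 0), (0, 4)].
Checking objective 9x + 3y at each vertex:
  (0, 0): 9*0 + 3*0 = 0
  (6, 0): 9*6 + 3*0 = 54
  (0, 4): 9*0 + 3*4 = 12
Maximum is 54 at (6, 0).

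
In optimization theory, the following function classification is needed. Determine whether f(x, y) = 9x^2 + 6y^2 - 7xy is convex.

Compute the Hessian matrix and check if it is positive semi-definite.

f(x,y) = 9x^2 + 6y^2 - 7xy
Hessian H = [[18, -7], [-7, 12]]
trace(H) = 30, det(H) = 167
Eigenvalues: (30 +/- sqrt(232)) / 2 = 22.62, 7.384
Since both eigenvalues > 0, f is convex.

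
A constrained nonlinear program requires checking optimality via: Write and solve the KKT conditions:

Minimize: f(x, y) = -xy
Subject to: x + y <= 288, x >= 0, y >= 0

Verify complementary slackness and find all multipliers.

Problem: min -xy s.t. x + y <= 288 (multiplier lambda), x >= 0 (mu_x), y >= 0 (mu_y)
KKT stationarity: -y + lambda - mu_x = 0, -x + lambda - mu_y = 0, with lambda, mu_x, mu_y >= 0
Complementary slackness: lambda*(x + y - 288) = 0, mu_x*x = 0, mu_y*y = 0
If lambda = 0: y = -mu_x <= 0 and x = -mu_y <= 0 force x = y = 0 with f = 0; but x = y = 144 is feasible with f = -20736 < 0, so this is not the minimum. Hence lambda > 0 and x + y = 288.
Try x > 0, y > 0 (so mu_x = mu_y = 0): y = lambda, x = lambda => x = y = lambda
x + y = 288 => 2*lambda = 288 => lambda = 144
x* = y* = 144 > 0, consistent with mu_x = mu_y = 0.
(Any feasible point with x = 0 or y = 0 has f = 0 > -20736, so the minimum is not on those boundaries.)
min(-xy) = -20736 (i.e. max xy = 20736)
Multipliers: lambda = 144, mu_x = 0, mu_y = 0
Complementary slackness: lambda*(x + y - 288) = 144*(144 + 144 - 288) = 0, mu_x*x = 0*144 = 0, mu_y*y = 0*144 = 0. Satisfied.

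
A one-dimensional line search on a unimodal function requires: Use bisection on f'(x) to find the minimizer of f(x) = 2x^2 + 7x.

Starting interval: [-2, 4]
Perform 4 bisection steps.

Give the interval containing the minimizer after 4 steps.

Finding critical point of f(x) = 2x^2 + 7x using bisection on f'(x) = 4x + 7.
f'(x) = 0 when x = -7/4.
Starting interval: [-2, 4]
Step 1: mid = 1, f'(mid) = 11, new interval = [-2, 1]
Step 2: mid = -1/2, f'(mid) = 5, new interval = [-2, -1/2]
Step 3: mid = -5/4, f'(mid) = 2, new interval = [-2, -5/4]
Step 4: mid = -13/8, f'(mid) = 1/2, new interval = [-2, -13/8]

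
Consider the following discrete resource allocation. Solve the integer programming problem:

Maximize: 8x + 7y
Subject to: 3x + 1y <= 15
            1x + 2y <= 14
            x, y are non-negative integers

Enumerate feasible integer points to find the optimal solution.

Constraint 1: 3x + 1y <= 15
Constraint 2: 1x + 2y <= 14
Feasible x range (need y >= 0): 0 <= x <= min(15/3, 14/1) => x in {0, ..., 5}.
Enumerate feasible integer points row by row (the coefficient of y is 7 > 0, so for each x the largest feasible y gives the best value):
  x = 0: y <= min((15 - 3*0)/1, (14 - 1*0)/2) => y in {0, ..., 7}; best 8*0 + 7*7 = 49
  x = 1: y <= min((15 - 3*1)/1, (14 - 1*1)/2) => y in {0, ..., 6}; best 8*1 + 7*6 = 50
  x = 2: y <= min((15 - 3*2)/1, (14 - 1*2)/2) => y in {0, ..., 6}; best 8*2 + 7*6 = 58
  x = 3: y <= min((15 - 3*3)/1, (14 - 1*3)/2) => y in {0, ..., 5}; best 8*3 + 7*5 = 59
  x = 4: y <= min((15 - 3*4)/1, (14 - 1*4)/2) => y in {0, ..., 3}; best 8*4 + 7*3 = 53
  x = 5: y <= min((15 - 3*5)/1, (14 - 1*5)/2) => y in {0}; best 8*5 + 7*0 = 40
The maximum 8x + 7y = 59 is achieved at x = 3, y = 5.
Check: 3*3 + 1*5 = 14 <= 15 and 1*3 + 2*5 = 13 <= 14.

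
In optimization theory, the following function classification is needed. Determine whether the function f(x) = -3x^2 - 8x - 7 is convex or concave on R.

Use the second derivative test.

f(x) = -3x^2 - 8x - 7
f'(x) = -6x - 8
f''(x) = -6
Since f''(x) = -6 < 0 for all x, f is concave on R.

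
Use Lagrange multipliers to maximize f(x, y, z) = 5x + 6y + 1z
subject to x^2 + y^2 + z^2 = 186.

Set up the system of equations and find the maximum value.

Lagrange conditions: 5 = 2*lambda*x, 6 = 2*lambda*y, 1 = 2*lambda*z
So x:5 = y:6 = z:1, i.e. x = 5t, y = 6t, z = 1t
Constraint: t^2*(5^2 + 6^2 + 1^2) = 186
  t^2 * 62 = 186  =>  t = sqrt(3)
Maximum = 5*5t + 6*6t + 1*1t = 62*sqrt(3) = sqrt(11532)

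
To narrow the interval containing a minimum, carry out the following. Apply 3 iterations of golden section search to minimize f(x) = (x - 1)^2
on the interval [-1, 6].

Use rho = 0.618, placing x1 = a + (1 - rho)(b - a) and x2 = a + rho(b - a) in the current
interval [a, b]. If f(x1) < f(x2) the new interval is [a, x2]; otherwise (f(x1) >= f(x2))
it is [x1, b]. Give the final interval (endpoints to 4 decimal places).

Golden section search for min of f(x) = (x - 1)^2 on [-1, 6].
Each step: x1 = a + (1 - rho)(b - a), x2 = a + rho(b - a); if f(x1) < f(x2) keep [a, x2], otherwise keep [x1, b].
Step 1: [-1.0000, 6.0000], x1=1.6740 (f=0.4543), x2=3.3260 (f=5.4103); f(x1) < f(x2) => keep [-1.0000, 3.3260]
Step 2: [-1.0000, 3.3260], x1=0.6525 (f=0.1207), x2=1.6735 (f=0.4536); f(x1) < f(x2) => keep [-1.0000, 1.6735]
Step 3: [-1.0000, 1.6735], x1=0.0213 (f=0.9579), x2=0.6522 (f=0.1210); f(x1) > f(x2) => keep [0.0213, 1.6735]
Final interval: [0.0213, 1.6735]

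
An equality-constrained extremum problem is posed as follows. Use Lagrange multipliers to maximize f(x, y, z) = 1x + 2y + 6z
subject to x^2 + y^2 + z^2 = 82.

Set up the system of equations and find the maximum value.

Lagrange conditions: 1 = 2*lambda*x, 2 = 2*lambda*y, 6 = 2*lambda*z
So x:1 = y:2 = z:6, i.e. x = 1t, y = 2t, z = 6t
Constraint: t^2*(1^2 + 2^2 + 6^2) = 82
  t^2 * 41 = 82  =>  t = sqrt(2)
Maximum = 1*1t + 2*2t + 6*6t = 41*sqrt(2) = sqrt(3362)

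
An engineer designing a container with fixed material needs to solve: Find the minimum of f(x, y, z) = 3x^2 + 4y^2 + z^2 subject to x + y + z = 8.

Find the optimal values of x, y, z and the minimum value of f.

Using Lagrange multipliers on f = 3x^2 + 4y^2 + z^2 with constraint x + y + z = 8:
Conditions: 2*3*x = lambda, 2*4*y = lambda, 2*1*z = lambda
So x = lambda/6, y = lambda/8, z = lambda/2
Substituting into constraint: lambda * (19/24) = 8
lambda = 192/19
x = 32/19, y = 24/19, z = 96/19
Minimum value = 768/19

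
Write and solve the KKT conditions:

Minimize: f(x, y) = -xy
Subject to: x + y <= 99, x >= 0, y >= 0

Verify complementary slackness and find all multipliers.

Problem: min -xy s.t. x + y <= 99 (multiplier lambda), x >= 0 (mu_x), y >= 0 (mu_y)
KKT stationarity: -y + lambda - mu_x = 0, -x + lambda - mu_y = 0, with lambda, mu_x, mu_y >= 0
Complementary slackness: lambda*(x + y - 99) = 0, mu_x*x = 0, mu_y*y = 0
If lambda = 0: y = -mu_x <= 0 and x = -mu_y <= 0 force x = y = 0 with f = 0; but x = y = 99/2 is feasible with f = -9801/4 < 0, so this is not the minimum. Hence lambda > 0 and x + y = 99.
Try x > 0, y > 0 (so mu_x = mu_y = 0): y = lambda, x = lambda => x = y = lambda
x + y = 99 => 2*lambda = 99 => lambda = 99/2
x* = y* = 99/2 > 0, consistent with mu_x = mu_y = 0.
(Any feasible point with x = 0 or y = 0 has f = 0 > -9801/4, so the minimum is not on those boundaries.)
min(-xy) = -9801/4 (i.e. max xy = 9801/4)
Multipliers: lambda = 99/2, mu_x = 0, mu_y = 0
Complementary slackness: lambda*(x + y - 99) = 99/2*(99/2 + 99/2 - 99) = 0, mu_x*x = 0*99/2 = 0, mu_y*y = 0*99/2 = 0. Satisfied.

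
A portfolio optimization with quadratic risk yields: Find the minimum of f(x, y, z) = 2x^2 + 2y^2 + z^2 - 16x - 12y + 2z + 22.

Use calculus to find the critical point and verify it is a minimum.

f(x,y,z) = 2x^2 + 2y^2 + z^2 - 16x - 12y + 2z + 22
df/dx = 4x + (-16) = 0 => x = 4
df/dy = 4y + (-12) = 0 => y = 3
df/dz = 2z + (2) = 0 => z = -1
f(4,3,-1) = 2*(4)^2 + 2*(3)^2 + 1*(-1)^2 + -16*(4) + -12*(3) + 2*(-1) + 22 = -29
Hessian is diagonal with entries 4, 4, 2 > 0, confirmed minimum.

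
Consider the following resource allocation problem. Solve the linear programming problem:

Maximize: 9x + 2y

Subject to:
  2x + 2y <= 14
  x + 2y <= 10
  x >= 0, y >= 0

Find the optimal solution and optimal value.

Feasible vertices: (0, 0), (0, 5), (4, 3), (7, 0)
Objective 9x + 2y at each:
  (0, 0): 0
  (0, 5): 10
  (4, 3): 42
  (7, 0): 63
Maximum is 63 at (7, 0).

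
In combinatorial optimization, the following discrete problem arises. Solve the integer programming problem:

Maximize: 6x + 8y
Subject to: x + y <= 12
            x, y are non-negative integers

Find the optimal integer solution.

Objective: 6x + 8y, constraint: x + y <= 12
Coefficient of y is 8 > coefficient of x is 6, so allocate the entire budget to y.
Optimal: x = 0, y = 12, value = 96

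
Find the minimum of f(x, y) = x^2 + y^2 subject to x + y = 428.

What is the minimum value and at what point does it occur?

Substitute y = 428 - x into f(x,y) = x^2 + y^2:
g(x) = x^2 + (428 - x)^2 = 2x^2 - 856x + 183184
g'(x) = 4x - 856 = 0  =>  x = 214
y = 428 - 214 = 214
Minimum value = 214^2 + 214^2 = 91592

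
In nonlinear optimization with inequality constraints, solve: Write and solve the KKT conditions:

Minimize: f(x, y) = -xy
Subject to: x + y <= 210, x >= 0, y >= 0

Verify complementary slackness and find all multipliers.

Problem: min -xy s.t. x + y <= 210 (multiplier lambda), x >= 0 (mu_x), y >= 0 (mu_y)
KKT stationarity: -y + lambda - mu_x = 0, -x + lambda - mu_y = 0, with lambda, mu_x, mu_y >= 0
Complementary slackness: lambda*(x + y - 210) = 0, mu_x*x = 0, mu_y*y = 0
If lambda = 0: y = -mu_x <= 0 and x = -mu_y <= 0 force x = y = 0 with f = 0; but x = y = 105 is feasible with f = -11025 < 0, so this is not the minimum. Hence lambda > 0 and x + y = 210.
Try x > 0, y > 0 (so mu_x = mu_y = 0): y = lambda, x = lambda => x = y = lambda
x + y = 210 => 2*lambda = 210 => lambda = 105
x* = y* = 105 > 0, consistent with mu_x = mu_y = 0.
(Any feasible point with x = 0 or y = 0 has f = 0 > -11025, so the minimum is not on those boundaries.)
min(-xy) = -11025 (i.e. max xy = 11025)
Multipliers: lambda = 105, mu_x = 0, mu_y = 0
Complementary slackness: lambda*(x + y - 210) = 105*(105 + 105 - 210) = 0, mu_x*x = 0*105 = 0, mu_y*y = 0*105 = 0. Satisfied.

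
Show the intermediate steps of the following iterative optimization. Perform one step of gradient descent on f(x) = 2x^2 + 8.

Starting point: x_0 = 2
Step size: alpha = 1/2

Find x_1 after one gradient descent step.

f(x) = 2x^2 + 8
f'(x) = 4x + 0
f'(2) = 4*2 + (0) = 8
x_1 = x_0 - alpha * f'(x_0) = 2 - 1/2 * 8 = -2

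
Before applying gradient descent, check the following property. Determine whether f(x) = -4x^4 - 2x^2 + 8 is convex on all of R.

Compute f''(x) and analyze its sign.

f(x) = -4x^4 - 2x^2 + 8
f'(x) = -16x^3 + -4x
f''(x) = -48x^2 + -4
f''(x) = -48x^2 + -4 <= -4 < 0 for all x
Therefore, f is concave on R.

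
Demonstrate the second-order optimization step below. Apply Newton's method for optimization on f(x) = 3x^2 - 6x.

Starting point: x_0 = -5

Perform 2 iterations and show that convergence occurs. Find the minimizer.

f(x) = 3x^2 - 6x, f'(x) = 6x + (-6), f''(x) = 6
Step 1: f'(-5) = -36, x_1 = -5 - -36/6 = 1
Step 2: f'(1) = 0, x_2 = 1 (converged)
Newton's method converges in 1 step for quadratics.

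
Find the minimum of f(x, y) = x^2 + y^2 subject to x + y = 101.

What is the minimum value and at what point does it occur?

Substitute y = 101 - x into f(x,y) = x^2 + y^2:
g(x) = x^2 + (101 - x)^2 = 2x^2 - 202x + 10201
g'(x) = 4x - 202 = 0  =>  x = 101/2
y = 101 - 101/2 = 101/2
Minimum value = (101/2)^2 + (101/2)^2 = 10201/2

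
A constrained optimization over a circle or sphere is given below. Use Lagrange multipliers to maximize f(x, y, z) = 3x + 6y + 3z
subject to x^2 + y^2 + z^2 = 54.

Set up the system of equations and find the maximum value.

Lagrange conditions: 3 = 2*lambda*x, 6 = 2*lambda*y, 3 = 2*lambda*z
So x:3 = y:6 = z:3, i.e. x = 3t, y = 6t, z = 3t
Constraint: t^2*(3^2 + 6^2 + 3^2) = 54
  t^2 * 54 = 54  =>  t = sqrt(1)
Maximum = 3*3t + 6*6t + 3*3t = 54*sqrt(1) = 54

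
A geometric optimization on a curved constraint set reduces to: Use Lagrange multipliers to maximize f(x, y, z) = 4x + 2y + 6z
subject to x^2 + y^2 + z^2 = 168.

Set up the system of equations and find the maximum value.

Lagrange conditions: 4 = 2*lambda*x, 2 = 2*lambda*y, 6 = 2*lambda*z
So x:4 = y:2 = z:6, i.e. x = 4t, y = 2t, z = 6t
Constraint: t^2*(4^2 + 2^2 + 6^2) = 168
  t^2 * 56 = 168  =>  t = sqrt(3)
Maximum = 4*4t + 2*2t + 6*6t = 56*sqrt(3) = sqrt(9408)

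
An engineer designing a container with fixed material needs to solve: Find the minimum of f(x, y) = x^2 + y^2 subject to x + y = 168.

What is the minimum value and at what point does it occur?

Substitute y = 168 - x into f(x,y) = x^2 + y^2:
g(x) = x^2 + (168 - x)^2 = 2x^2 - 336x + 28224
g'(x) = 4x - 336 = 0  =>  x = 84
y = 168 - 84 = 84
Minimum value = 84^2 + 84^2 = 14112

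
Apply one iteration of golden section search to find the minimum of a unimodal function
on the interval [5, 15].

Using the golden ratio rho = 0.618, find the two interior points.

Golden section search on [5, 15].
Golden ratio rho = 0.618 (approx).
Interior points:
  x_1 = 5 + (1-0.618)*10 = 8.8200
  x_2 = 5 + 0.618*10 = 11.1800
Compare f(x_1) and f(x_2) to determine which subinterval to keep.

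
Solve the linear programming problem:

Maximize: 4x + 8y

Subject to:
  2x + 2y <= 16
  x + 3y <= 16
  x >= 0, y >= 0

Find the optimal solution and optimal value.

Feasible vertices: (0, 0), (0, 16/3), (4, 4), (8, 0)
Objective 4x + 8y at each:
  (0, 0): 0
  (0, 16/3): 128/3
  (4, 4): 48
  (8, 0): 32
Maximum is 48 at (4, 4).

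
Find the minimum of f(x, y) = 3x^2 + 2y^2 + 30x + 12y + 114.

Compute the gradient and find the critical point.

f(x,y) = 3x^2 + 2y^2 + 30x + 12y + 114
df/dx = 6x + (30) = 0  =>  x = -5
df/dy = 4y + (12) = 0  =>  y = -3
f(-5, -3) = 3*(-5)^2 + 2*(-3)^2 + 30*(-5) + 12*(-3) + 114 = 21
Hessian is diagonal with entries 6, 4 > 0, so this is a minimum.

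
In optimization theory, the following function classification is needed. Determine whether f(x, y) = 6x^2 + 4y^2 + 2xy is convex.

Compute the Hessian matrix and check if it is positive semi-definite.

f(x,y) = 6x^2 + 4y^2 + 2xy
Hessian H = [[12, 2], [2, 8]]
trace(H) = 20, det(H) = 92
Eigenvalues: (20 +/- sqrt(32)) / 2 = 12.83, 7.172
Since both eigenvalues > 0, f is convex.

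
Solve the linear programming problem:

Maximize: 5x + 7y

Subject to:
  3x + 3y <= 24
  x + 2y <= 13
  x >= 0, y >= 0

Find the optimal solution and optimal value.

Feasible vertices: (0, 0), (0, 13/2), (3, 5), (8, 0)
Objective 5x + 7y at each:
  (0, 0): 0
  (0, 13/2): 91/2
  (3, 5): 50
  (8, 0): 40
Maximum is 50 at (3, 5).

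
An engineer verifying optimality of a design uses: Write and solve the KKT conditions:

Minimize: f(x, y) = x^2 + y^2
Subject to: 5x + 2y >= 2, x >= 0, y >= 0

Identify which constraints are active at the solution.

KKT conditions for min x^2 + y^2 s.t. 5x + 2y >= 2, x >= 0, y >= 0:
Stationarity: 2x = mu*5 + mu_x, 2y = mu*2 + mu_y, with mu, mu_x, mu_y >= 0
Complementary slackness: mu*(5x + 2y - 2) = 0, mu_x*x = 0, mu_y*y = 0
(0, 0) is infeasible (5*0 + 2*0 < 2), so if mu = 0 stationarity would force x = mu_x/2 >= 0, y = mu_y/2 >= 0 with mu_x*x = mu_y*y = 0, i.e. x = y = 0: contradiction. Hence mu > 0 and 5x + 2y = 2 is active.
Try x > 0, y > 0 (so mu_x = mu_y = 0): x = 5*mu/2, y = 2*mu/2
Substitute: 5*(5*mu/2) + 2*(2*mu/2) = 2
  mu*29/2 = 2 => mu = 4/29
x* = 10/29 > 0, y* = 4/29 > 0, consistent with mu_x = mu_y = 0.
f is convex and the constraints are linear, so this KKT point is the global minimum.
f* = 4/29
Active constraints: 5x + 2y >= 2 (holds with equality, mu = 4/29 > 0); x >= 0 and y >= 0 are inactive (mu_x = mu_y = 0).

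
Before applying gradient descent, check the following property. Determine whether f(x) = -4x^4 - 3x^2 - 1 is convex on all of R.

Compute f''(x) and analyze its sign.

f(x) = -4x^4 - 3x^2 - 1
f'(x) = -16x^3 + -6x
f''(x) = -48x^2 + -6
f''(x) = -48x^2 + -6 <= -6 < 0 for all x
Therefore, f is concave on R.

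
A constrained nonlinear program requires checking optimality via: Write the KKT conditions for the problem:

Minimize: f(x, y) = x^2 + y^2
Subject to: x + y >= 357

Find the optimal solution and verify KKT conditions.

KKT conditions for min x^2 + y^2 s.t. x + y >= 357:
Stationarity: 2x = mu, 2y = mu
So x = y = mu/2.
Complementary slackness: mu*(x + y - 357) = 0
Primal feasibility: x + y >= 357; dual feasibility: mu >= 0
If mu = 0 then x = y = 0, but 0 + 0 < 357 is infeasible, so the constraint is active.
Constraint active: x + y = 2*(mu/2) = 357 => mu = 357
x = y = 357/2, f = 127449/2
Verify: stationarity 2*(357/2) = 357 = mu; primal 357/2 + 357/2 = 357 >= 357; dual mu = 357 >= 0; complementary slackness 357*(357 - 357) = 0. All KKT conditions hold.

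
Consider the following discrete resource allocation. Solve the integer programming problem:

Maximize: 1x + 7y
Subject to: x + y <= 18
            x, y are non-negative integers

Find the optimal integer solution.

Objective: 1x + 7y, constraint: x + y <= 18
Coefficient of y is 7 > coefficient of x is 1, so allocate the entire budget to y.
Optimal: x = 0, y = 18, value = 126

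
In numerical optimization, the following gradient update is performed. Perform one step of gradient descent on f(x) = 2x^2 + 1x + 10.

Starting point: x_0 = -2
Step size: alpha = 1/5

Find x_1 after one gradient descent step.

f(x) = 2x^2 + 1x + 10
f'(x) = 4x + 1
f'(-2) = 4*-2 + (1) = -7
x_1 = x_0 - alpha * f'(x_0) = -2 - 1/5 * -7 = -3/5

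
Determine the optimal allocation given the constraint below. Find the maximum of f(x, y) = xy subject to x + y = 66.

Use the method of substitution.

Substitute y = 66 - x into f(x,y) = xy:
g(x) = x(66 - x) = 66x - x^2
g'(x) = 66 - 2x = 0  =>  x = 33
y = 66 - 33 = 33
Maximum value = 33 * 33 = 1089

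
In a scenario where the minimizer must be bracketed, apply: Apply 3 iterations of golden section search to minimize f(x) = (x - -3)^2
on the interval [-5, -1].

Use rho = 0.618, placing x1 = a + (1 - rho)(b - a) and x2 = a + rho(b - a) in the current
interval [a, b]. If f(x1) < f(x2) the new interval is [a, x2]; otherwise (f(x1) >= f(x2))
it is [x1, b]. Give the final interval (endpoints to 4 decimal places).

Golden section search for min of f(x) = (x - -3)^2 on [-5, -1].
Each step: x1 = a + (1 - rho)(b - a), x2 = a + rho(b - a); if f(x1) < f(x2) keep [a, x2], otherwise keep [x1, b].
Step 1: [-5.0000, -1.0000], x1=-3.4720 (f=0.2228), x2=-2.5280 (f=0.2228); f(x1) = f(x2) (tie, not '<') => keep [-3.4720, -1.0000]
Step 2: [-3.4720, -1.0000], x1=-2.5277 (f=0.2231), x2=-1.9443 (f=1.1145); f(x1) < f(x2) => keep [-3.4720, -1.9443]
Step 3: [-3.4720, -1.9443], x1=-2.8884 (f=0.0125), x2=-2.5279 (f=0.2229); f(x1) < f(x2) => keep [-3.4720, -2.5279]
Final interval: [-3.4720, -2.5279]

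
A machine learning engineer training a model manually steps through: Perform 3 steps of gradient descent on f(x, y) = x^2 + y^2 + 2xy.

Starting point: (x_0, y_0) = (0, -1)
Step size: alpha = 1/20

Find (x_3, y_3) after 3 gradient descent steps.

f(x,y) = x^2 + y^2 + 2xy
grad_x = 2x + 2y, grad_y = 2y + 2x
Step 1: grad = (-2, -2), (1/10, -9/10)
Step 2: grad = (-8/5, -8/5), (9/50, -41/50)
Step 3: grad = (-32/25, -32/25), (61/250, -189/250)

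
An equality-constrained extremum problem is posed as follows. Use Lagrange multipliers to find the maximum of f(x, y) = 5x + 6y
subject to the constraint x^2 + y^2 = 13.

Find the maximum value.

Set up Lagrange conditions: grad f = lambda * grad g
  5 = 2*lambda*x
  6 = 2*lambda*y
From these: x/y = 5/6, so x = 5t, y = 6t for some t.
Substitute into constraint: (5t)^2 + (6t)^2 = 13
  t^2 * 61 = 13
  t = sqrt(13/61)
Maximum = 5*x + 6*y = (5^2 + 6^2)*t = 61 * sqrt(13/61) = sqrt(793)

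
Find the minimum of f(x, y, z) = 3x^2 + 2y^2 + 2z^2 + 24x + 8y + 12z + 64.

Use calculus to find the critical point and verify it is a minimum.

f(x,y,z) = 3x^2 + 2y^2 + 2z^2 + 24x + 8y + 12z + 64
df/dx = 6x + (24) = 0 => x = -4
df/dy = 4y + (8) = 0 => y = -2
df/dz = 4z + (12) = 0 => z = -3
f(-4,-2,-3) = 3*(-4)^2 + 2*(-2)^2 + 2*(-3)^2 + 24*(-4) + 8*(-2) + 12*(-3) + 64 = -10
Hessian is diagonal with entries 6, 4, 4 > 0, confirmed minimum.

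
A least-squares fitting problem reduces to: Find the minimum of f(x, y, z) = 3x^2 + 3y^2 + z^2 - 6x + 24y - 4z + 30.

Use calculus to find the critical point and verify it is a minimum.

f(x,y,z) = 3x^2 + 3y^2 + z^2 - 6x + 24y - 4z + 30
df/dx = 6x + (-6) = 0 => x = 1
df/dy = 6y + (24) = 0 => y = -4
df/dz = 2z + (-4) = 0 => z = 2
f(1,-4,2) = 3*(1)^2 + 3*(-4)^2 + 1*(2)^2 + -6*(1) + 24*(-4) + -4*(2) + 30 = -25
Hessian is diagonal with entries 6, 6, 2 > 0, confirmed minimum.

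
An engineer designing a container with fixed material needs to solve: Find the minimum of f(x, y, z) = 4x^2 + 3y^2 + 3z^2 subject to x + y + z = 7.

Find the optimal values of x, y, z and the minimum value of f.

Using Lagrange multipliers on f = 4x^2 + 3y^2 + 3z^2 with constraint x + y + z = 7:
Conditions: 2*4*x = lambda, 2*3*y = lambda, 2*3*z = lambda
So x = lambda/8, y = lambda/6, z = lambda/6
Substituting into constraint: lambda * (11/24) = 7
lambda = 168/11
x = 21/11, y = 28/11, z = 28/11
Minimum value = 588/11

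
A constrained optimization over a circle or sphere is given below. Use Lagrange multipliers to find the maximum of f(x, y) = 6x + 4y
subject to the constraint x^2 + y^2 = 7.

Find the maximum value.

Set up Lagrange conditions: grad f = lambda * grad g
  6 = 2*lambda*x
  4 = 2*lambda*y
From these: x/y = 6/4, so x = 6t, y = 4t for some t.
Substitute into constraint: (6t)^2 + (4t)^2 = 7
  t^2 * 52 = 7
  t = sqrt(7/52)
Maximum = 6*x + 4*y = (6^2 + 4^2)*t = 52 * sqrt(7/52) = sqrt(364)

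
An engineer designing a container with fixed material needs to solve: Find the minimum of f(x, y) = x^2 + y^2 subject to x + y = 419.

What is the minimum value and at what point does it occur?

Substitute y = 419 - x into f(x,y) = x^2 + y^2:
g(x) = x^2 + (419 - x)^2 = 2x^2 - 838x + 175561
g'(x) = 4x - 838 = 0  =>  x = 419/2
y = 419 - 419/2 = 419/2
Minimum value = (419/2)^2 + (419/2)^2 = 175561/2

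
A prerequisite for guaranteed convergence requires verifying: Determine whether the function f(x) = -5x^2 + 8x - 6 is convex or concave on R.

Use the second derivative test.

f(x) = -5x^2 + 8x - 6
f'(x) = -10x + 8
f''(x) = -10
Since f''(x) = -10 < 0 for all x, f is concave on R.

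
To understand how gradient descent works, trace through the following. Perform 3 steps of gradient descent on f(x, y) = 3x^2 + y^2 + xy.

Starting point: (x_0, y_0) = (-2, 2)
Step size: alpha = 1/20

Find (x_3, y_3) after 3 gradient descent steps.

f(x,y) = 3x^2 + y^2 + xy
grad_x = 6x + 1y, grad_y = 2y + 1x
Step 1: grad = (-10, 2), (-3/2, 19/10)
Step 2: grad = (-71/10, 23/10), (-229/200, 357/200)
Step 3: grad = (-1017/200, 97/40), (-3563/4000, 1331/800)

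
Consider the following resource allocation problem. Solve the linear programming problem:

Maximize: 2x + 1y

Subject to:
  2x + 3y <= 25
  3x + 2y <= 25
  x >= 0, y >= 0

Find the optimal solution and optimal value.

Feasible vertices: (0, 0), (0, 25/3), (5, 5), (25/3, 0)
Objective 2x + 1y at each:
  (0, 0): 0
  (0, 25/3): 25/3
  (5, 5): 15
  (25/3, 0): 50/3
Maximum is 50/3 at (25/3, 0).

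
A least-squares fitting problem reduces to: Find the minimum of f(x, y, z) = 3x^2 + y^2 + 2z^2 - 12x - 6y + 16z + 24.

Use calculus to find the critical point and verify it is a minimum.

f(x,y,z) = 3x^2 + y^2 + 2z^2 - 12x - 6y + 16z + 24
df/dx = 6x + (-12) = 0 => x = 2
df/dy = 2y + (-6) = 0 => y = 3
df/dz = 4z + (16) = 0 => z = -4
f(2,3,-4) = 3*(2)^2 + 1*(3)^2 + 2*(-4)^2 + -12*(2) + -6*(3) + 16*(-4) + 24 = -29
Hessian is diagonal with entries 6, 2, 4 > 0, confirmed minimum.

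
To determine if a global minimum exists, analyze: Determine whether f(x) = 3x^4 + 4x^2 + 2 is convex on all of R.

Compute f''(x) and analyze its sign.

f(x) = 3x^4 + 4x^2 + 2
f'(x) = 12x^3 + 8x
f''(x) = 36x^2 + 8
f''(x) = 36x^2 + 8 >= 8 > 0 for all x
Therefore, f is convex on R.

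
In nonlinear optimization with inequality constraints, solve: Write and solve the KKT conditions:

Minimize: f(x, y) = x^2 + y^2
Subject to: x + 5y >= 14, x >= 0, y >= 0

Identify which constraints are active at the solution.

KKT conditions for min x^2 + y^2 s.t. 1x + 5y >= 14, x >= 0, y >= 0:
Stationarity: 2x = mu*1 + mu_x, 2y = mu*5 + mu_y, with mu, mu_x, mu_y >= 0
Complementary slackness: mu*(x + 5y - 14) = 0, mu_x*x = 0, mu_y*y = 0
(0, 0) is infeasible (1*0 + 5*0 < 14), so if mu = 0 stationarity would force x = mu_x/2 >= 0, y = mu_y/2 >= 0 with mu_x*x = mu_y*y = 0, i.e. x = y = 0: contradiction. Hence mu > 0 and x + 5y = 14 is active.
Try x > 0, y > 0 (so mu_x = mu_y = 0): x = 1*mu/2, y = 5*mu/2
Substitute: 1*(1*mu/2) + 5*(5*mu/2) = 14
  mu*26/2 = 14 => mu = 14/13
x* = 7/13 > 0, y* = 35/13 > 0, consistent with mu_x = mu_y = 0.
f is convex and the constraints are linear, so this KKT point is the global minimum.
f* = 98/13
Active constraints: x + 5y >= 14 (holds with equality, mu = 14/13 > 0); x >= 0 and y >= 0 are inactive (mu_x = mu_y = 0).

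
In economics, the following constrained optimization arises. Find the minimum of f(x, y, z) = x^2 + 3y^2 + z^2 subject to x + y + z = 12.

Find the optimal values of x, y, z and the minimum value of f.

Using Lagrange multipliers on f = x^2 + 3y^2 + z^2 with constraint x + y + z = 12:
Conditions: 2*1*x = lambda, 2*3*y = lambda, 2*1*z = lambda
So x = lambda/2, y = lambda/6, z = lambda/2
Substituting into constraint: lambda * (7/6) = 12
lambda = 72/7
x = 36/7, y = 12/7, z = 36/7
Minimum value = 432/7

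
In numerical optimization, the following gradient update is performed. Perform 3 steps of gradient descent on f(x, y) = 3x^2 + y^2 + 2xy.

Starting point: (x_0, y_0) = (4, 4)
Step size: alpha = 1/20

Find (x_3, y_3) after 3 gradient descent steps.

f(x,y) = 3x^2 + y^2 + 2xy
grad_x = 6x + 2y, grad_y = 2y + 2x
Step 1: grad = (32, 16), (12/5, 16/5)
Step 2: grad = (104/5, 56/5), (34/25, 66/25)
Step 3: grad = (336/25, 8), (86/125, 56/25)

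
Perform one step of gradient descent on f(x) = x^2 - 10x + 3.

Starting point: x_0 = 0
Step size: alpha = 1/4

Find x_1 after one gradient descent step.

f(x) = x^2 - 10x + 3
f'(x) = 2x - 10
f'(0) = 2*0 + (-10) = -10
x_1 = x_0 - alpha * f'(x_0) = 0 - 1/4 * -10 = 5/2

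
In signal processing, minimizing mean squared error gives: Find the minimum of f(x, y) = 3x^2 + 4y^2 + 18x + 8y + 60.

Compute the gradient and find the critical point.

f(x,y) = 3x^2 + 4y^2 + 18x + 8y + 60
df/dx = 6x + (18) = 0  =>  x = -3
df/dy = 8y + (8) = 0  =>  y = -1
f(-3, -1) = 3*(-3)^2 + 4*(-1)^2 + 18*(-3) + 8*(-1) + 60 = 29
Hessian is diagonal with entries 6, 8 > 0, so this is a minimum.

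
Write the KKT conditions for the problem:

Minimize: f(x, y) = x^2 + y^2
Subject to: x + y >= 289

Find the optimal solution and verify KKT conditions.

KKT conditions for min x^2 + y^2 s.t. x + y >= 289:
Stationarity: 2x = mu, 2y = mu
So x = y = mu/2.
Complementary slackness: mu*(x + y - 289) = 0
Primal feasibility: x + y >= 289; dual feasibility: mu >= 0
If mu = 0 then x = y = 0, but 0 + 0 < 289 is infeasible, so the constraint is active.
Constraint active: x + y = 2*(mu/2) = 289 => mu = 289
x = y = 289/2, f = 83521/2
Verify: stationarity 2*(289/2) = 289 = mu; primal 289/2 + 289/2 = 289 >= 289; dual mu = 289 >= 0; complementary slackness 289*(289 - 289) = 0. All KKT conditions hold.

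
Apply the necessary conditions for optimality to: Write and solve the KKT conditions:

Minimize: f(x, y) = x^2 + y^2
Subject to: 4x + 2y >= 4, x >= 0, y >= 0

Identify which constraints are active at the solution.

KKT conditions for min x^2 + y^2 s.t. 4x + 2y >= 4, x >= 0, y >= 0:
Stationarity: 2x = mu*4 + mu_x, 2y = mu*2 + mu_y, with mu, mu_x, mu_y >= 0
Complementary slackness: mu*(4x + 2y - 4) = 0, mu_x*x = 0, mu_y*y = 0
(0, 0) is infeasible (4*0 + 2*0 < 4), so if mu = 0 stationarity would force x = mu_x/2 >= 0, y = mu_y/2 >= 0 with mu_x*x = mu_y*y = 0, i.e. x = y = 0: contradiction. Hence mu > 0 and 4x + 2y = 4 is active.
Try x > 0, y > 0 (so mu_x = mu_y = 0): x = 4*mu/2, y = 2*mu/2
Substitute: 4*(4*mu/2) + 2*(2*mu/2) = 4
  mu*20/2 = 4 => mu = 2/5
x* = 4/5 > 0, y* = 2/5 > 0, consistent with mu_x = mu_y = 0.
f is convex and the constraints are linear, so this KKT point is the global minimum.
f* = 4/5
Active constraints: 4x + 2y >= 4 (holds with equality, mu = 2/5 > 0); x >= 0 and y >= 0 are inactive (mu_x = mu_y = 0).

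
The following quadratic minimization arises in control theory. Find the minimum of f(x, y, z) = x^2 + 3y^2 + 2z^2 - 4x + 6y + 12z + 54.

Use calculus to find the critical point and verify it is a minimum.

f(x,y,z) = x^2 + 3y^2 + 2z^2 - 4x + 6y + 12z + 54
df/dx = 2x + (-4) = 0 => x = 2
df/dy = 6y + (6) = 0 => y = -1
df/dz = 4z + (12) = 0 => z = -3
f(2,-1,-3) = 1*(2)^2 + 3*(-1)^2 + 2*(-3)^2 + -4*(2) + 6*(-1) + 12*(-3) + 54 = 29
Hessian is diagonal with entries 2, 6, 4 > 0, confirmed minimum.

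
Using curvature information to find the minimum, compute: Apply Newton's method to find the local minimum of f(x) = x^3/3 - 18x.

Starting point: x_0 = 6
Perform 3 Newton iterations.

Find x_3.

f(x) = x^3/3 - 18x
f'(x) = x^2 - 18, f''(x) = 2x
Newton update: x_{n+1} = x_n - (x_n^2 - 18)/(2*x_n)
Step 1: x_0 = 6, f'=18, f''=12, x_1 = 9/2
Step 2: x_1 = 9/2, f'=9/4, f''=9, x_2 = 17/4
Step 3: x_2 = 17/4, f'=1/16, f''=17/2, x_3 = 577/136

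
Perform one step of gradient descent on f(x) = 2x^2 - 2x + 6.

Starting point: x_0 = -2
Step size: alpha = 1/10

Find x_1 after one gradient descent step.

f(x) = 2x^2 - 2x + 6
f'(x) = 4x - 2
f'(-2) = 4*-2 + (-2) = -10
x_1 = x_0 - alpha * f'(x_0) = -2 - 1/10 * -10 = -1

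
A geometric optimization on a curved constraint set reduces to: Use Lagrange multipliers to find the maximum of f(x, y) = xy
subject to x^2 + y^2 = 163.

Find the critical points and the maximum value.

Lagrange conditions: y = 2*lambda*x and x = 2*lambda*y
If x = 0 then y = 0, violating the constraint, so x, y != 0.
Dividing: y/x = x/y => x^2 = y^2 => y = x or y = -x
Constraint: 2x^2 = 163 => x^2 = 163/2 => x = +/-sqrt(163/2)
Critical points: (sqrt(163/2), sqrt(163/2)), (-sqrt(163/2), -sqrt(163/2)), (sqrt(163/2), -sqrt(163/2)), (-sqrt(163/2), sqrt(163/2))
  y = x:  xy = x^2 = 163/2  at (sqrt(163/2), sqrt(163/2)) and (-sqrt(163/2), -sqrt(163/2))
  y = -x: xy = -x^2 = -163/2 at (sqrt(163/2), -sqrt(163/2)) and (-sqrt(163/2), sqrt(163/2))
Maximum xy = 163/2 at (sqrt(163/2), sqrt(163/2)) and (-sqrt(163/2), -sqrt(163/2))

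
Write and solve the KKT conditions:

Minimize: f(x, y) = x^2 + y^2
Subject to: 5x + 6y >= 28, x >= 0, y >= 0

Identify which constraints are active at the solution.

KKT conditions for min x^2 + y^2 s.t. 5x + 6y >= 28, x >= 0, y >= 0:
Stationarity: 2x = mu*5 + mu_x, 2y = mu*6 + mu_y, with mu, mu_x, mu_y >= 0
Complementary slackness: mu*(5x + 6y - 28) = 0, mu_x*x = 0, mu_y*y = 0
(0, 0) is infeasible (5*0 + 6*0 < 28), so if mu = 0 stationarity would force x = mu_x/2 >= 0, y = mu_y/2 >= 0 with mu_x*x = mu_y*y = 0, i.e. x = y = 0: contradiction. Hence mu > 0 and 5x + 6y = 28 is active.
Try x > 0, y > 0 (so mu_x = mu_y = 0): x = 5*mu/2, y = 6*mu/2
Substitute: 5*(5*mu/2) + 6*(6*mu/2) = 28
  mu*61/2 = 28 => mu = 56/61
x* = 140/61 > 0, y* = 168/61 > 0, consistent with mu_x = mu_y = 0.
f is convex and the constraints are linear, so this KKT point is the global minimum.
f* = 784/61
Active constraints: 5x + 6y >= 28 (holds with equality, mu = 56/61 > 0); x >= 0 and y >= 0 are inactive (mu_x = mu_y = 0).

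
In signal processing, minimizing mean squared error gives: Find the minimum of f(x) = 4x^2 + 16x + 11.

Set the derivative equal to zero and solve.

f(x) = 4x^2 + 16x + 11
f'(x) = 8x + (16) = 0
x = -16/8 = -2
f(-2) = -5
Since f''(x) = 8 > 0, this is a minimum.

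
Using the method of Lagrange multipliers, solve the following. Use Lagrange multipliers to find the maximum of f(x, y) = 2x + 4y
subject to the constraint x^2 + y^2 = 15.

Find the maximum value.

Set up Lagrange conditions: grad f = lambda * grad g
  2 = 2*lambda*x
  4 = 2*lambda*y
From these: x/y = 2/4, so x = 2t, y = 4t for some t.
Substitute into constraint: (2t)^2 + (4t)^2 = 15
  t^2 * 20 = 15
  t = sqrt(15/20)
Maximum = 2*x + 4*y = (2^2 + 4^2)*t = 20 * sqrt(15/20) = sqrt(300)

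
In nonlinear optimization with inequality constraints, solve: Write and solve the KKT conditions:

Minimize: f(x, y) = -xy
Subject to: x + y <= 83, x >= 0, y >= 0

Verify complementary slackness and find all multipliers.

Problem: min -xy s.t. x + y <= 83 (multiplier lambda), x >= 0 (mu_x), y >= 0 (mu_y)
KKT stationarity: -y + lambda - mu_x = 0, -x + lambda - mu_y = 0, with lambda, mu_x, mu_y >= 0
Complementary slackness: lambda*(x + y - 83) = 0, mu_x*x = 0, mu_y*y = 0
If lambda = 0: y = -mu_x <= 0 and x = -mu_y <= 0 force x = y = 0 with f = 0; but x = y = 83/2 is feasible with f = -6889/4 < 0, so this is not the minimum. Hence lambda > 0 and x + y = 83.
Try x > 0, y > 0 (so mu_x = mu_y = 0): y = lambda, x = lambda => x = y = lambda
x + y = 83 => 2*lambda = 83 => lambda = 83/2
x* = y* = 83/2 > 0, consistent with mu_x = mu_y = 0.
(Any feasible point with x = 0 or y = 0 has f = 0 > -6889/4, so the minimum is not on those boundaries.)
min(-xy) = -6889/4 (i.e. max xy = 6889/4)
Multipliers: lambda = 83/2, mu_x = 0, mu_y = 0
Complementary slackness: lambda*(x + y - 83) = 83/2*(83/2 + 83/2 - 83) = 0, mu_x*x = 0*83/2 = 0, mu_y*y = 0*83/2 = 0. Satisfied.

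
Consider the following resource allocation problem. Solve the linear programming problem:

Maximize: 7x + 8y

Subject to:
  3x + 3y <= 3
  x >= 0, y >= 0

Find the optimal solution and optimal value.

The feasible region has vertices at [(0, 0), (1, 0), (0, 1)].
Checking objective 7x + 8y at each vertex:
  (0, 0): 7*0 + 8*0 = 0
  (1, 0): 7*1 + 8*0 = 7
  (0, 1): 7*0 + 8*1 = 8
Maximum is 8 at (0, 1).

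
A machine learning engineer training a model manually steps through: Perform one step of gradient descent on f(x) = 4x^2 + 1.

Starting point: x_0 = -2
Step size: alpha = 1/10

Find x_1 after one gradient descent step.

f(x) = 4x^2 + 1
f'(x) = 8x + 0
f'(-2) = 8*-2 + (0) = -16
x_1 = x_0 - alpha * f'(x_0) = -2 - 1/10 * -16 = -2/5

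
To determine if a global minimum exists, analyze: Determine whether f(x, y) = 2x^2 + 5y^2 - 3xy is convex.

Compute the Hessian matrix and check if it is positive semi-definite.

f(x,y) = 2x^2 + 5y^2 - 3xy
Hessian H = [[4, -3], [-3, 10]]
trace(H) = 14, det(H) = 31
Eigenvalues: (14 +/- sqrt(72)) / 2 = 11.24, 2.757
Since both eigenvalues > 0, f is convex.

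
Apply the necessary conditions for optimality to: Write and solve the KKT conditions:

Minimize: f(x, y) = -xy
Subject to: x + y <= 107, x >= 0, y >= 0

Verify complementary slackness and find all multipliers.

Problem: min -xy s.t. x + y <= 107 (multiplier lambda), x >= 0 (mu_x), y >= 0 (mu_y)
KKT stationarity: -y + lambda - mu_x = 0, -x + lambda - mu_y = 0, with lambda, mu_x, mu_y >= 0
Complementary slackness: lambda*(x + y - 107) = 0, mu_x*x = 0, mu_y*y = 0
If lambda = 0: y = -mu_x <= 0 and x = -mu_y <= 0 force x = y = 0 with f = 0; but x = y = 107/2 is feasible with f = -11449/4 < 0, so this is not the minimum. Hence lambda > 0 and x + y = 107.
Try x > 0, y > 0 (so mu_x = mu_y = 0): y = lambda, x = lambda => x = y = lambda
x + y = 107 => 2*lambda = 107 => lambda = 107/2
x* = y* = 107/2 > 0, consistent with mu_x = mu_y = 0.
(Any feasible point with x = 0 or y = 0 has f = 0 > -11449/4, so the minimum is not on those boundaries.)
min(-xy) = -11449/4 (i.e. max xy = 11449/4)
Multipliers: lambda = 107/2, mu_x = 0, mu_y = 0
Complementary slackness: lambda*(x + y - 107) = 107/2*(107/2 + 107/2 - 107) = 0, mu_x*x = 0*107/2 = 0, mu_y*y = 0*107/2 = 0. Satisfied.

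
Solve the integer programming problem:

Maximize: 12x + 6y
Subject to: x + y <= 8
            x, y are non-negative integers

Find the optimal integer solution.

Objective: 12x + 6y, constraint: x + y <= 8
Coefficient of x is 12 >= coefficient of y is 6, so allocate the entire budget to x.
Optimal: x = 8, y = 0, value = 96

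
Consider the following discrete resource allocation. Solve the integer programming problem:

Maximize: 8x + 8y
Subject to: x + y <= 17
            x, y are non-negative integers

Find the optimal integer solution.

Objective: 8x + 8y, constraint: x + y <= 17
Coefficient of x is 8 >= coefficient of y is 8, so allocate the entire budget to x.
Optimal: x = 17, y = 0, value = 136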